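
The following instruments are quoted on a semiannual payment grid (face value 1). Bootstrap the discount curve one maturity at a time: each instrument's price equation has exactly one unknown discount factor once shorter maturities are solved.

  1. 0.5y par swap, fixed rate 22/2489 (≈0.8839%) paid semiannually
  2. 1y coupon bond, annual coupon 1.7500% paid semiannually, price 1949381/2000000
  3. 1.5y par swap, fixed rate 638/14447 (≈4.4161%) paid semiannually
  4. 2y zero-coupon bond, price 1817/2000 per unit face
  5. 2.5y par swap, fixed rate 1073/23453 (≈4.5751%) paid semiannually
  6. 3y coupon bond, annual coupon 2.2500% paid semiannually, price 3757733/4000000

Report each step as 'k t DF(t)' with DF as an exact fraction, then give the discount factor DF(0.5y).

1 1/2 2489/2500
2 1 1197/1250
3 3/2 4681/5000
4 2 1817/2000
5 5/2 8927/10000
6 3 548/625
DF(0.5y) = 2489/2500 ≈ 0.995600

step 1 [0.5y] swap r/2=11/2489: DF=(1 − 11/2489·(0))/(1+11/2489) = 2489/2500 ≈ 0.995600
step 2 [1y] bond c/2=7/800: DF=(1949381/2000000 − 7/800·(0.995600))/(1+7/800) = 1197/1250 ≈ 0.957600
step 3 [1.5y] swap r/2=319/14447: DF=(1 − 319/14447·(0.995600+0.957600))/(1+319/14447) = 4681/5000 ≈ 0.936200
step 4 [2y] zero: DF = P = 1817/2000 ≈ 0.908500
step 5 [2.5y] swap r/2=1073/46906: DF=(1 − 1073/46906·(0.995600+0.957600+0.936200+0.908500))/(1+1073/46906) = 8927/10000 ≈ 0.892700
step 6 [3y] bond c/2=9/800: DF=(3757733/4000000 − 9/800·(0.995600+0.957600+0.936200+0.908500+0.892700))/(1+9/800) = 548/625 ≈ 0.876800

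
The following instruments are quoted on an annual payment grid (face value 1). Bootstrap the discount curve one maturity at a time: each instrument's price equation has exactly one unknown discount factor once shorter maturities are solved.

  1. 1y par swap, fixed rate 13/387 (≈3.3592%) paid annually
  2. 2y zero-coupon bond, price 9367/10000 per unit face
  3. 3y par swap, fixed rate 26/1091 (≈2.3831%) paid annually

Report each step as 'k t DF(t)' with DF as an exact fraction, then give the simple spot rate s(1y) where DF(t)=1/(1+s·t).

1 1 387/400
2 2 9367/10000
3 3 2331/2500
s(1y) = (1/(387/400) − 1)/(1) = 13/387 ≈ 3.3592%

step 1 [1y] swap r/1=13/387: DF=(1 − 13/387·(0))/(1+13/387) = 387/400 ≈ 0.967500
step 2 [2y] zero: DF = P = 9367/10000 ≈ 0.936700
step 3 [3y] swap r/1=26/1091: DF=(1 − 26/1091·(0.967500+0.936700))/(1+26/1091) = 2331/2500 ≈ 0.932400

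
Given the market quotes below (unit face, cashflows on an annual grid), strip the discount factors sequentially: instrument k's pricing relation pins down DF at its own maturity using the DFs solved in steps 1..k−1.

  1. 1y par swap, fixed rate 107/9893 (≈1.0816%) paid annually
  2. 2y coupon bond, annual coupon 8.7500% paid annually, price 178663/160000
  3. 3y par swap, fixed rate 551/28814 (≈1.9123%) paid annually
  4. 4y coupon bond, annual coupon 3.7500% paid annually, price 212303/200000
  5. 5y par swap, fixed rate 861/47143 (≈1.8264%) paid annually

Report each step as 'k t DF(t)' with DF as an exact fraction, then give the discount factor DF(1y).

1 1 9893/10000
2 2 592/625
3 3 9449/10000
4 4 919/1000
5 5 9139/10000
DF(1y) = 9893/10000 ≈ 0.989300

step 1 [1y] swap r/1=107/9893: DF=(1 − 107/9893·(0))/(1+107/9893) = 9893/10000 ≈ 0.989300
step 2 [2y] bond c/1=7/80: DF=(178663/160000 − 7/80·(0.989300))/(1+7/80) = 592/625 ≈ 0.947200
step 3 [3y] swap r/1=551/28814: DF=(1 − 551/28814·(0.989300+0.947200))/(1+551/28814) = 9449/10000 ≈ 0.944900
step 4 [4y] bond c/1=3/80: DF=(212303/200000 − 3/80·(0.989300+0.947200+0.944900))/(1+3/80) = 919/1000 ≈ 0.919000
step 5 [5y] swap r/1=861/47143: DF=(1 − 861/47143·(0.989300+0.947200+0.944900+0.919000))/(1+861/47143) = 9139/10000 ≈ 0.913900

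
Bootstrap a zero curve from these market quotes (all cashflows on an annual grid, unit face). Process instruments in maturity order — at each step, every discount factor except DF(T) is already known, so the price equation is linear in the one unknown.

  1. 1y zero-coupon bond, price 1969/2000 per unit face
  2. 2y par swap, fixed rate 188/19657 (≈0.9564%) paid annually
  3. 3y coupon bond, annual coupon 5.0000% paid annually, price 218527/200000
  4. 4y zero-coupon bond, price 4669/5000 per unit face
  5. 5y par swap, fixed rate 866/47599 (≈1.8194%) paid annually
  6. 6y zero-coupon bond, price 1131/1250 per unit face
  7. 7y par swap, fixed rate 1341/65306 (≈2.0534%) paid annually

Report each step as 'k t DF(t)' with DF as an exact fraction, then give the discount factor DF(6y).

step 1 [1y] zero: DF = P = 1969/2000 ≈ 0.984500
step 2 [2y] swap r/1=188/19657: DF=(1 − 188/19657·(0.984500))/(1+188/19657) = 2453/2500 ≈ 0.981200
step 3 [3y] bond c/1=1/20: DF=(218527/200000 − 1/20·(0.984500+0.981200))/(1+1/20) = 947/1000 ≈ 0.947000
step 4 [4y] zero: DF = P = 4669/5000 ≈ 0.933800
step 5 [5y] swap r/1=866/47599: DF=(1 − 866/47599·(0.984500+0.981200+0.947000+0.933800))/(1+866/47599) = 4567/5000 ≈ 0.913400
step 6 [6y] zero: DF = P = 1131/1250 ≈ 0.904800
step 7 [7y] swap r/1=1341/65306: DF=(1 − 1341/65306·(0.984500+0.981200+0.947000+0.933800+0.913400+0.904800))/(1+1341/65306) = 8659/10000 ≈ 0.865900

1 1 1969/2000
2 2 2453/2500
3 3 947/1000
4 4 4669/5000
5 5 4567/5000
6 6 1131/1250
7 7 8659/10000
DF(6y) = 1131/1250 ≈ 0.904800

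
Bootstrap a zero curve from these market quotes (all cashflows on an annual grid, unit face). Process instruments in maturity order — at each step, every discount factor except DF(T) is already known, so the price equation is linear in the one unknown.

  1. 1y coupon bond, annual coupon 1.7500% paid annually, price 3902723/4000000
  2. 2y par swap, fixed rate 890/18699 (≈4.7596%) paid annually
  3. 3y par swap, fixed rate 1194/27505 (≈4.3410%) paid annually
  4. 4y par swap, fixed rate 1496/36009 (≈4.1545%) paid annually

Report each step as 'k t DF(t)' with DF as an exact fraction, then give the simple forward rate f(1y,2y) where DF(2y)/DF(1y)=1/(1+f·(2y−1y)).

1 1 9589/10000
2 2 911/1000
3 3 4403/5000
4 4 1063/1250
f(1y,2y) = ((9589/10000)/(911/1000) − 1)/(1) = 479/9110 ≈ 5.2580%

step 1 [1y] bond c/1=7/400: DF=(3902723/4000000 − 7/400·(0))/(1+7/400) = 9589/10000 ≈ 0.958900
step 2 [2y] swap r/1=890/18699: DF=(1 − 890/18699·(0.958900))/(1+890/18699) = 911/1000 ≈ 0.911000
step 3 [3y] swap r/1=1194/27505: DF=(1 − 1194/27505·(0.958900+0.911000))/(1+1194/27505) = 4403/5000 ≈ 0.880600
step 4 [4y] swap r/1=1496/36009: DF=(1 − 1496/36009·(0.958900+0.911000+0.880600))/(1+1496/36009) = 1063/1250 ≈ 0.850400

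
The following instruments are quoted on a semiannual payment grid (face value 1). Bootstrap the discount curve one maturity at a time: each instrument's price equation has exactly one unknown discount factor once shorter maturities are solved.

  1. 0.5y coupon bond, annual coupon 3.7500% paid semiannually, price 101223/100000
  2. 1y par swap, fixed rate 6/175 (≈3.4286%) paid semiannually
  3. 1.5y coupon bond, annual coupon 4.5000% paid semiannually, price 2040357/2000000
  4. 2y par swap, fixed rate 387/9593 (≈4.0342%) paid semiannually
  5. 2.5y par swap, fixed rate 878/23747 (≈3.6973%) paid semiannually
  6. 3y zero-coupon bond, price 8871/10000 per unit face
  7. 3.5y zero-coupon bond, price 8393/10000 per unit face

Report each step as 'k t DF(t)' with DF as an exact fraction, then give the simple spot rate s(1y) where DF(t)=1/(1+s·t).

1 1/2 621/625
2 1 604/625
3 3/2 4773/5000
4 2 4613/5000
5 5/2 4561/5000
6 3 8871/10000
7 7/2 8393/10000
s(1y) = (1/(604/625) − 1)/(1) = 21/604 ≈ 3.4768%

step 1 [0.5y] bond c/2=3/160: DF=(101223/100000 − 3/160·(0))/(1+3/160) = 621/625 ≈ 0.993600
step 2 [1y] swap r/2=3/175: DF=(1 − 3/175·(0.993600))/(1+3/175) = 604/625 ≈ 0.966400
step 3 [1.5y] bond c/2=9/400: DF=(2040357/2000000 − 9/400·(0.993600+0.966400))/(1+9/400) = 4773/5000 ≈ 0.954600
step 4 [2y] swap r/2=387/19186: DF=(1 − 387/19186·(0.993600+0.966400+0.954600))/(1+387/19186) = 4613/5000 ≈ 0.922600
step 5 [2.5y] swap r/2=439/23747: DF=(1 − 439/23747·(0.993600+0.966400+0.954600+0.922600))/(1+439/23747) = 4561/5000 ≈ 0.912200
step 6 [3y] zero: DF = P = 8871/10000 ≈ 0.887100
step 7 [3.5y] zero: DF = P = 8393/10000 ≈ 0.839300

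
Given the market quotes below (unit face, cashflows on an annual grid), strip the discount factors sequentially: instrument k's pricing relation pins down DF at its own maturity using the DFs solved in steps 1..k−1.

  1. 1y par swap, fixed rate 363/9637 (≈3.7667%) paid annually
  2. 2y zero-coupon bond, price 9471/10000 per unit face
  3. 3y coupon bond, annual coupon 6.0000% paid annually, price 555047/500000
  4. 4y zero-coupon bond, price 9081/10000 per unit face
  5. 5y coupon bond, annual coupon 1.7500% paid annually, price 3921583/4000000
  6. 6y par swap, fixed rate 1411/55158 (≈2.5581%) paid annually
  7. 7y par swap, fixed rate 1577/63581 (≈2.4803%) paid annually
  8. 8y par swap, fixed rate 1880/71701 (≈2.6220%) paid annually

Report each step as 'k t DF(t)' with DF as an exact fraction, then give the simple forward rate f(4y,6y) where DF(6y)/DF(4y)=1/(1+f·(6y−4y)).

step 1 [1y] swap r/1=363/9637: DF=(1 − 363/9637·(0))/(1+363/9637) = 9637/10000 ≈ 0.963700
step 2 [2y] zero: DF = P = 9471/10000 ≈ 0.947100
step 3 [3y] bond c/1=3/50: DF=(555047/500000 − 3/50·(0.963700+0.947100))/(1+3/50) = 9391/10000 ≈ 0.939100
step 4 [4y] zero: DF = P = 9081/10000 ≈ 0.908100
step 5 [5y] bond c/1=7/400: DF=(3921583/4000000 − 7/400·(0.963700+0.947100+0.939100+0.908100))/(1+7/400) = 8989/10000 ≈ 0.898900
step 6 [6y] swap r/1=1411/55158: DF=(1 − 1411/55158·(0.963700+0.947100+0.939100+0.908100+0.898900))/(1+1411/55158) = 8589/10000 ≈ 0.858900
step 7 [7y] swap r/1=1577/63581: DF=(1 − 1577/63581·(0.963700+0.947100+0.939100+0.908100+0.898900+0.858900))/(1+1577/63581) = 8423/10000 ≈ 0.842300
step 8 [8y] swap r/1=1880/71701: DF=(1 − 1880/71701·(0.963700+0.947100+0.939100+0.908100+0.898900+0.858900+0.842300))/(1+1880/71701) = 203/250 ≈ 0.812000

1 1 9637/10000
2 2 9471/10000
3 3 9391/10000
4 4 9081/10000
5 5 8989/10000
6 6 8589/10000
7 7 8423/10000
8 8 203/250
f(4y,6y) = ((9081/10000)/(8589/10000) − 1)/(2) = 82/2863 ≈ 2.8641%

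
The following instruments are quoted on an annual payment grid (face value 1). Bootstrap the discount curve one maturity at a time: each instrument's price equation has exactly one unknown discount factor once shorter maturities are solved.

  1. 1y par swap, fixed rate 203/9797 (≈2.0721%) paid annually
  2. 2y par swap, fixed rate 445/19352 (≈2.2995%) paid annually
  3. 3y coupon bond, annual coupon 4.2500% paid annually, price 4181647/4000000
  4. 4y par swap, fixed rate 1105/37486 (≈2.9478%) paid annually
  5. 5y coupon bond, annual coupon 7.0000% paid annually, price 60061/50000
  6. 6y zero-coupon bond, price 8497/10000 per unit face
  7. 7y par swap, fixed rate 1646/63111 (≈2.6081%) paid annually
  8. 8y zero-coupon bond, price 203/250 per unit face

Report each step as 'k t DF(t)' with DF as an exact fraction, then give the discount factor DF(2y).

1 1 9797/10000
2 2 1911/2000
3 3 9239/10000
4 4 1779/2000
5 5 4387/5000
6 6 8497/10000
7 7 4177/5000
8 8 203/250
DF(2y) = 1911/2000 ≈ 0.955500

step 1 [1y] swap r/1=203/9797: DF=(1 − 203/9797·(0))/(1+203/9797) = 9797/10000 ≈ 0.979700
step 2 [2y] swap r/1=445/19352: DF=(1 − 445/19352·(0.979700))/(1+445/19352) = 1911/2000 ≈ 0.955500
step 3 [3y] bond c/1=17/400: DF=(4181647/4000000 − 17/400·(0.979700+0.955500))/(1+17/400) = 9239/10000 ≈ 0.923900
step 4 [4y] swap r/1=1105/37486: DF=(1 − 1105/37486·(0.979700+0.955500+0.923900))/(1+1105/37486) = 1779/2000 ≈ 0.889500
step 5 [5y] bond c/1=7/100: DF=(60061/50000 − 7/100·(0.979700+0.955500+0.923900+0.889500))/(1+7/100) = 4387/5000 ≈ 0.877400
step 6 [6y] zero: DF = P = 8497/10000 ≈ 0.849700
step 7 [7y] swap r/1=1646/63111: DF=(1 − 1646/63111·(0.979700+0.955500+0.923900+0.889500+0.877400+0.849700))/(1+1646/63111) = 4177/5000 ≈ 0.835400
step 8 [8y] zero: DF = P = 203/250 ≈ 0.812000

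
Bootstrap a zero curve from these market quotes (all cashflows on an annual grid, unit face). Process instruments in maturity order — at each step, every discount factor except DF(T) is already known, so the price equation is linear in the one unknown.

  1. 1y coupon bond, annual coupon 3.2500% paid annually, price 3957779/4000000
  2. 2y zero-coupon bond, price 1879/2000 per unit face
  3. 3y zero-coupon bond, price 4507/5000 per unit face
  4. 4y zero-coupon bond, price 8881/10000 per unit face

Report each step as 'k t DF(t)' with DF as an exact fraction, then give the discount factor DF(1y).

step 1 [1y] bond c/1=13/400: DF=(3957779/4000000 − 13/400·(0))/(1+13/400) = 9583/10000 ≈ 0.958300
step 2 [2y] zero: DF = P = 1879/2000 ≈ 0.939500
step 3 [3y] zero: DF = P = 4507/5000 ≈ 0.901400
step 4 [4y] zero: DF = P = 8881/10000 ≈ 0.888100

1 1 9583/10000
2 2 1879/2000
3 3 4507/5000
4 4 8881/10000
DF(1y) = 9583/10000 ≈ 0.958300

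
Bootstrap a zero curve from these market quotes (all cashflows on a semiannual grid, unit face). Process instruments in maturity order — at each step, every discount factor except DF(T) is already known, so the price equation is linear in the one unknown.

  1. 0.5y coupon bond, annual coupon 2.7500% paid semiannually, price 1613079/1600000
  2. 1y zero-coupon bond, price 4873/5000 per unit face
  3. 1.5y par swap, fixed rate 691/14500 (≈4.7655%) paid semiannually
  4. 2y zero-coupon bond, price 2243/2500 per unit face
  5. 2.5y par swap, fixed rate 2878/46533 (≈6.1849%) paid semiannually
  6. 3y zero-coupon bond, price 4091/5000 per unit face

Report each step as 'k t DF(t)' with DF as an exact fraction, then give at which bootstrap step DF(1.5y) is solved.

step 1 [0.5y] bond c/2=11/800: DF=(1613079/1600000 − 11/800·(0))/(1+11/800) = 1989/2000 ≈ 0.994500
step 2 [1y] zero: DF = P = 4873/5000 ≈ 0.974600
step 3 [1.5y] swap r/2=691/29000: DF=(1 − 691/29000·(0.994500+0.974600))/(1+691/29000) = 9309/10000 ≈ 0.930900
step 4 [2y] zero: DF = P = 2243/2500 ≈ 0.897200
step 5 [2.5y] swap r/2=1439/46533: DF=(1 − 1439/46533·(0.994500+0.974600+0.930900+0.897200))/(1+1439/46533) = 8561/10000 ≈ 0.856100
step 6 [3y] zero: DF = P = 4091/5000 ≈ 0.818200

1 1/2 1989/2000
2 1 4873/5000
3 3/2 9309/10000
4 2 2243/2500
5 5/2 8561/10000
6 3 4091/5000
DF(1.5y) is solved at step 3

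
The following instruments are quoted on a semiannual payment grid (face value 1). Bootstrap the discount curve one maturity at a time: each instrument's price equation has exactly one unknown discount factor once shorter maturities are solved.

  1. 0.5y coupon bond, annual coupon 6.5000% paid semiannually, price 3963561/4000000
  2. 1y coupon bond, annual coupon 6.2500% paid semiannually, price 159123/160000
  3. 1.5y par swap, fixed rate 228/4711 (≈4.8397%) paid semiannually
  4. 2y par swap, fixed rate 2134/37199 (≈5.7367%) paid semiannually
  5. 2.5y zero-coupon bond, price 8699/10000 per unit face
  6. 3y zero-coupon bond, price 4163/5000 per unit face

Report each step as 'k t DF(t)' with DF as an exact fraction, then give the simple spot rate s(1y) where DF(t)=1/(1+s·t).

step 1 [0.5y] bond c/2=13/400: DF=(3963561/4000000 − 13/400·(0))/(1+13/400) = 9597/10000 ≈ 0.959700
step 2 [1y] bond c/2=1/32: DF=(159123/160000 − 1/32·(0.959700))/(1+1/32) = 9353/10000 ≈ 0.935300
step 3 [1.5y] swap r/2=114/4711: DF=(1 − 114/4711·(0.959700+0.935300))/(1+114/4711) = 2329/2500 ≈ 0.931600
step 4 [2y] swap r/2=1067/37199: DF=(1 − 1067/37199·(0.959700+0.935300+0.931600))/(1+1067/37199) = 8933/10000 ≈ 0.893300
step 5 [2.5y] zero: DF = P = 8699/10000 ≈ 0.869900
step 6 [3y] zero: DF = P = 4163/5000 ≈ 0.832600

1 1/2 9597/10000
2 1 9353/10000
3 3/2 2329/2500
4 2 8933/10000
5 5/2 8699/10000
6 3 4163/5000
s(1y) = (1/(9353/10000) − 1)/(1) = 647/9353 ≈ 6.9176%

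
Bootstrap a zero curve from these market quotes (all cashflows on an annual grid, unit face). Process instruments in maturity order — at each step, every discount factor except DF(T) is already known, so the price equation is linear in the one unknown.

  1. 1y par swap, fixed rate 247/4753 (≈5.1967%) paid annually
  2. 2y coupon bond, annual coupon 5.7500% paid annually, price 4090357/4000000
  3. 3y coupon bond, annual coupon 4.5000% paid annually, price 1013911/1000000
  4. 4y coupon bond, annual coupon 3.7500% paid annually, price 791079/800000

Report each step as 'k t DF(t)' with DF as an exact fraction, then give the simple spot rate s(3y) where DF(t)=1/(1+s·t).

1 1 4753/5000
2 2 9153/10000
3 3 8899/10000
4 4 1707/2000
s(3y) = (1/(8899/10000) − 1)/(3) = 367/8899 ≈ 4.1241%

step 1 [1y] swap r/1=247/4753: DF=(1 − 247/4753·(0))/(1+247/4753) = 4753/5000 ≈ 0.950600
step 2 [2y] bond c/1=23/400: DF=(4090357/4000000 − 23/400·(0.950600))/(1+23/400) = 9153/10000 ≈ 0.915300
step 3 [3y] bond c/1=9/200: DF=(1013911/1000000 − 9/200·(0.950600+0.915300))/(1+9/200) = 8899/10000 ≈ 0.889900
step 4 [4y] bond c/1=3/80: DF=(791079/800000 − 3/80·(0.950600+0.915300+0.889900))/(1+3/80) = 1707/2000 ≈ 0.853500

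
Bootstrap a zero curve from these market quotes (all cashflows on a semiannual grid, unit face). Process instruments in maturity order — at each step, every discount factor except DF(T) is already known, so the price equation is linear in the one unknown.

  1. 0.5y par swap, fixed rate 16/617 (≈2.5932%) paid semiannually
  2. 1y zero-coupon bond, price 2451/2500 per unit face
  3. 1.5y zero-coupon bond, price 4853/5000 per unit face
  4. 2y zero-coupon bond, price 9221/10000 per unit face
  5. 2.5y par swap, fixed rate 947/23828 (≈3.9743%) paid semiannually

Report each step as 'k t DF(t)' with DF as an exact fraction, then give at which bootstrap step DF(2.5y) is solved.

1 1/2 617/625
2 1 2451/2500
3 3/2 4853/5000
4 2 9221/10000
5 5/2 9053/10000
DF(2.5y) is solved at step 5

step 1 [0.5y] swap r/2=8/617: DF=(1 − 8/617·(0))/(1+8/617) = 617/625 ≈ 0.987200
step 2 [1y] zero: DF = P = 2451/2500 ≈ 0.980400
step 3 [1.5y] zero: DF = P = 4853/5000 ≈ 0.970600
step 4 [2y] zero: DF = P = 9221/10000 ≈ 0.922100
step 5 [2.5y] swap r/2=947/47656: DF=(1 − 947/47656·(0.987200+0.980400+0.970600+0.922100))/(1+947/47656) = 9053/10000 ≈ 0.905300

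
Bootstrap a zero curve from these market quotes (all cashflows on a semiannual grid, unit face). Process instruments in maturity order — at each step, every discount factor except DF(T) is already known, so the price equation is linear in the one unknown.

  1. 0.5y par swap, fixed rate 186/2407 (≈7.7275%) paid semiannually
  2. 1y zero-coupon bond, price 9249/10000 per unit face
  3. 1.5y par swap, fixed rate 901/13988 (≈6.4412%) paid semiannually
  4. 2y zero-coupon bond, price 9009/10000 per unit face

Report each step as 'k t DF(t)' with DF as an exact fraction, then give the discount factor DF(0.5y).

1 1/2 2407/2500
2 1 9249/10000
3 3/2 9099/10000
4 2 9009/10000
DF(0.5y) = 2407/2500 ≈ 0.962800

step 1 [0.5y] swap r/2=93/2407: DF=(1 − 93/2407·(0))/(1+93/2407) = 2407/2500 ≈ 0.962800
step 2 [1y] zero: DF = P = 9249/10000 ≈ 0.924900
step 3 [1.5y] swap r/2=901/27976: DF=(1 − 901/27976·(0.962800+0.924900))/(1+901/27976) = 9099/10000 ≈ 0.909900
step 4 [2y] zero: DF = P = 9009/10000 ≈ 0.900900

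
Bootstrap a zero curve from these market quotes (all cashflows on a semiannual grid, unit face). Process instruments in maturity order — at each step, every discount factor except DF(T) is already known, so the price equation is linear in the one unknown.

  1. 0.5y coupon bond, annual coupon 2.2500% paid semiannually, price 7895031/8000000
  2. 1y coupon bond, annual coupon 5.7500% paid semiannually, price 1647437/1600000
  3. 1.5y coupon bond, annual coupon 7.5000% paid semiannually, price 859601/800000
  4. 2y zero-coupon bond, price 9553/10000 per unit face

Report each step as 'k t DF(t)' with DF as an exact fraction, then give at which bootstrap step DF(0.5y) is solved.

1 1/2 9759/10000
2 1 1217/1250
3 3/2 2413/2500
4 2 9553/10000
DF(0.5y) is solved at step 1

step 1 [0.5y] bond c/2=9/800: DF=(7895031/8000000 − 9/800·(0))/(1+9/800) = 9759/10000 ≈ 0.975900
step 2 [1y] bond c/2=23/800: DF=(1647437/1600000 − 23/800·(0.975900))/(1+23/800) = 1217/1250 ≈ 0.973600
step 3 [1.5y] bond c/2=3/80: DF=(859601/800000 − 3/80·(0.975900+0.973600))/(1+3/80) = 2413/2500 ≈ 0.965200
step 4 [2y] zero: DF = P = 9553/10000 ≈ 0.955300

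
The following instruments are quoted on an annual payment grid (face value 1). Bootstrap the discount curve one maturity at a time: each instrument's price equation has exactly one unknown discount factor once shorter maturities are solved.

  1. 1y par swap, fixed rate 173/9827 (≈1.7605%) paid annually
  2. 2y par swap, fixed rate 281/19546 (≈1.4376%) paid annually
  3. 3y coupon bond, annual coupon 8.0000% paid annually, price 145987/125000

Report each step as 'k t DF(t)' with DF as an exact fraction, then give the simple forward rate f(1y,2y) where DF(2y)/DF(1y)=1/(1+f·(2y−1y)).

1 1 9827/10000
2 2 9719/10000
3 3 4683/5000
f(1y,2y) = ((9827/10000)/(9719/10000) − 1)/(1) = 108/9719 ≈ 1.1112%

step 1 [1y] swap r/1=173/9827: DF=(1 − 173/9827·(0))/(1+173/9827) = 9827/10000 ≈ 0.982700
step 2 [2y] swap r/1=281/19546: DF=(1 − 281/19546·(0.982700))/(1+281/19546) = 9719/10000 ≈ 0.971900
step 3 [3y] bond c/1=2/25: DF=(145987/125000 − 2/25·(0.982700+0.971900))/(1+2/25) = 4683/5000 ≈ 0.936600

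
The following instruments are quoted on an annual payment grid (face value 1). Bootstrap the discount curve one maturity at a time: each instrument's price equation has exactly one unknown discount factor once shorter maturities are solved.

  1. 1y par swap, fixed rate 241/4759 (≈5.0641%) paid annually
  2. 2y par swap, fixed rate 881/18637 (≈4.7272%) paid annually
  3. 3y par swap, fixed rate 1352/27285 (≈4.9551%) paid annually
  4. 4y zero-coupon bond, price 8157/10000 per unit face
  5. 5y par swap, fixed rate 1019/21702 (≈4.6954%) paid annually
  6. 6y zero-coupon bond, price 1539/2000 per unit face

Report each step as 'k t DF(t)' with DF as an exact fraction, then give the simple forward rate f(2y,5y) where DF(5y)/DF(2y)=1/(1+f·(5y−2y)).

step 1 [1y] swap r/1=241/4759: DF=(1 − 241/4759·(0))/(1+241/4759) = 4759/5000 ≈ 0.951800
step 2 [2y] swap r/1=881/18637: DF=(1 − 881/18637·(0.951800))/(1+881/18637) = 9119/10000 ≈ 0.911900
step 3 [3y] swap r/1=1352/27285: DF=(1 − 1352/27285·(0.951800+0.911900))/(1+1352/27285) = 1081/1250 ≈ 0.864800
step 4 [4y] zero: DF = P = 8157/10000 ≈ 0.815700
step 5 [5y] swap r/1=1019/21702: DF=(1 − 1019/21702·(0.951800+0.911900+0.864800+0.815700))/(1+1019/21702) = 3981/5000 ≈ 0.796200
step 6 [6y] zero: DF = P = 1539/2000 ≈ 0.769500

1 1 4759/5000
2 2 9119/10000
3 3 1081/1250
4 4 8157/10000
5 5 3981/5000
6 6 1539/2000
f(2y,5y) = ((9119/10000)/(3981/5000) − 1)/(3) = 1157/23886 ≈ 4.8438%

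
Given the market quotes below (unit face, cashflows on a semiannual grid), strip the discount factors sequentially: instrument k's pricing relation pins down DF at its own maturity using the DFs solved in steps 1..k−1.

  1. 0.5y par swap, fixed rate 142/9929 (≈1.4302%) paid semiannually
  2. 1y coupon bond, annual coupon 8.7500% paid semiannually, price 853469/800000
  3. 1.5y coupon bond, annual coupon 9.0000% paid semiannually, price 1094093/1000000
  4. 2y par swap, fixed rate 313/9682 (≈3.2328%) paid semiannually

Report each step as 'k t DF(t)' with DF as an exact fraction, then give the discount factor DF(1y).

1 1/2 9929/10000
2 1 1961/2000
3 3/2 481/500
4 2 4687/5000
DF(1y) = 1961/2000 ≈ 0.980500

step 1 [0.5y] swap r/2=71/9929: DF=(1 − 71/9929·(0))/(1+71/9929) = 9929/10000 ≈ 0.992900
step 2 [1y] bond c/2=7/160: DF=(853469/800000 − 7/160·(0.992900))/(1+7/160) = 1961/2000 ≈ 0.980500
step 3 [1.5y] bond c/2=9/200: DF=(1094093/1000000 − 9/200·(0.992900+0.980500))/(1+9/200) = 481/500 ≈ 0.962000
step 4 [2y] swap r/2=313/19364: DF=(1 − 313/19364·(0.992900+0.980500+0.962000))/(1+313/19364) = 4687/5000 ≈ 0.937400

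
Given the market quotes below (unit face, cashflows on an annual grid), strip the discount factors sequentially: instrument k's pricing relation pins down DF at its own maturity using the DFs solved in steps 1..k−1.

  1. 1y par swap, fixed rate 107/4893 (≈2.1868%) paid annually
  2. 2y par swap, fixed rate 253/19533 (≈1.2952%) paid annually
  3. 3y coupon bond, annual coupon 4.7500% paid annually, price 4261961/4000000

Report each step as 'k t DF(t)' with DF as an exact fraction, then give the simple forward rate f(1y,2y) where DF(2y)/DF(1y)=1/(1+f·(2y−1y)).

step 1 [1y] swap r/1=107/4893: DF=(1 − 107/4893·(0))/(1+107/4893) = 4893/5000 ≈ 0.978600
step 2 [2y] swap r/1=253/19533: DF=(1 − 253/19533·(0.978600))/(1+253/19533) = 9747/10000 ≈ 0.974700
step 3 [3y] bond c/1=19/400: DF=(4261961/4000000 − 19/400·(0.978600+0.974700))/(1+19/400) = 4643/5000 ≈ 0.928600

1 1 4893/5000
2 2 9747/10000
3 3 4643/5000
f(1y,2y) = ((4893/5000)/(9747/10000) − 1)/(1) = 13/3249 ≈ 0.4001%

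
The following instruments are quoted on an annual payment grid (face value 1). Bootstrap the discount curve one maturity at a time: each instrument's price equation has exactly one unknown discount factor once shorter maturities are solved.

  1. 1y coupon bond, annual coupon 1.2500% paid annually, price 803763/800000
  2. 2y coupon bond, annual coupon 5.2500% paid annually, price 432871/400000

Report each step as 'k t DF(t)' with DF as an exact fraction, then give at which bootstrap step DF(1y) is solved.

step 1 [1y] bond c/1=1/80: DF=(803763/800000 − 1/80·(0))/(1+1/80) = 9923/10000 ≈ 0.992300
step 2 [2y] bond c/1=21/400: DF=(432871/400000 − 21/400·(0.992300))/(1+21/400) = 9787/10000 ≈ 0.978700

1 1 9923/10000
2 2 9787/10000
DF(1y) is solved at step 1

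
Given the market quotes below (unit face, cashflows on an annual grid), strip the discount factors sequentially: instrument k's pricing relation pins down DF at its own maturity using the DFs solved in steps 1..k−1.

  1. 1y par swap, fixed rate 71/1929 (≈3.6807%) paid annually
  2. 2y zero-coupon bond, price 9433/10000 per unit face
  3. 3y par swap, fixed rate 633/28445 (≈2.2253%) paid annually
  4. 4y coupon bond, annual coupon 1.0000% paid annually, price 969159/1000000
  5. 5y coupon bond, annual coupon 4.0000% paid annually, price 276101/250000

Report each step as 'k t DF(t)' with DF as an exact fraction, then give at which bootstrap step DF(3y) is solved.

step 1 [1y] swap r/1=71/1929: DF=(1 − 71/1929·(0))/(1+71/1929) = 1929/2000 ≈ 0.964500
step 2 [2y] zero: DF = P = 9433/10000 ≈ 0.943300
step 3 [3y] swap r/1=633/28445: DF=(1 − 633/28445·(0.964500+0.943300))/(1+633/28445) = 9367/10000 ≈ 0.936700
step 4 [4y] bond c/1=1/100: DF=(969159/1000000 − 1/100·(0.964500+0.943300+0.936700))/(1+1/100) = 4657/5000 ≈ 0.931400
step 5 [5y] bond c/1=1/25: DF=(276101/250000 − 1/25·(0.964500+0.943300+0.936700+0.931400))/(1+1/25) = 9167/10000 ≈ 0.916700

1 1 1929/2000
2 2 9433/10000
3 3 9367/10000
4 4 4657/5000
5 5 9167/10000
DF(3y) is solved at step 3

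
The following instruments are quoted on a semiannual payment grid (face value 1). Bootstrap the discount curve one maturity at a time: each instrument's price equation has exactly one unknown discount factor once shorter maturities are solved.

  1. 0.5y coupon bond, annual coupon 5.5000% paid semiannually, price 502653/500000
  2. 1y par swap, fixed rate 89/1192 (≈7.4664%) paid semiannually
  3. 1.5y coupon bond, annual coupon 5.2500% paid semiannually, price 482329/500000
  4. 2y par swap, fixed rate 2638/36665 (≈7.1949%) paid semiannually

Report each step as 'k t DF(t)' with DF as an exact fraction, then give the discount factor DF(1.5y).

step 1 [0.5y] bond c/2=11/400: DF=(502653/500000 − 11/400·(0))/(1+11/400) = 1223/1250 ≈ 0.978400
step 2 [1y] swap r/2=89/2384: DF=(1 − 89/2384·(0.978400))/(1+89/2384) = 1161/1250 ≈ 0.928800
step 3 [1.5y] bond c/2=21/800: DF=(482329/500000 − 21/800·(0.978400+0.928800))/(1+21/800) = 557/625 ≈ 0.891200
step 4 [2y] swap r/2=1319/36665: DF=(1 − 1319/36665·(0.978400+0.928800+0.891200))/(1+1319/36665) = 8681/10000 ≈ 0.868100

1 1/2 1223/1250
2 1 1161/1250
3 3/2 557/625
4 2 8681/10000
DF(1.5y) = 557/625 ≈ 0.891200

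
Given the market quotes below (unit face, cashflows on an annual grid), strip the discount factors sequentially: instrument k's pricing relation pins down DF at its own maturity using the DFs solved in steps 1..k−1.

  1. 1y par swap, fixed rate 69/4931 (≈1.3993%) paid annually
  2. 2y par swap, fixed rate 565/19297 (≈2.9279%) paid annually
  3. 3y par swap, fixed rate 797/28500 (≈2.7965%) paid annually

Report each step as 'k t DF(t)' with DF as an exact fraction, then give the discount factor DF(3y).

step 1 [1y] swap r/1=69/4931: DF=(1 − 69/4931·(0))/(1+69/4931) = 4931/5000 ≈ 0.986200
step 2 [2y] swap r/1=565/19297: DF=(1 − 565/19297·(0.986200))/(1+565/19297) = 1887/2000 ≈ 0.943500
step 3 [3y] swap r/1=797/28500: DF=(1 − 797/28500·(0.986200+0.943500))/(1+797/28500) = 9203/10000 ≈ 0.920300

1 1 4931/5000
2 2 1887/2000
3 3 9203/10000
DF(3y) = 9203/10000 ≈ 0.920300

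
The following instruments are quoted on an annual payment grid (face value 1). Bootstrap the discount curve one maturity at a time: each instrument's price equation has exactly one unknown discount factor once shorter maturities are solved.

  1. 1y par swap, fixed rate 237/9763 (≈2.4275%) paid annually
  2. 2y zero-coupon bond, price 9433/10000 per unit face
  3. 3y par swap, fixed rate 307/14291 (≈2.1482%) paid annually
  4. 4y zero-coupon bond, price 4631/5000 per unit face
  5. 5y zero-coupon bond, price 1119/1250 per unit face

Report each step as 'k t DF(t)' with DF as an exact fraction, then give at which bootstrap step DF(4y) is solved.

step 1 [1y] swap r/1=237/9763: DF=(1 − 237/9763·(0))/(1+237/9763) = 9763/10000 ≈ 0.976300
step 2 [2y] zero: DF = P = 9433/10000 ≈ 0.943300
step 3 [3y] swap r/1=307/14291: DF=(1 − 307/14291·(0.976300+0.943300))/(1+307/14291) = 4693/5000 ≈ 0.938600
step 4 [4y] zero: DF = P = 4631/5000 ≈ 0.926200
step 5 [5y] zero: DF = P = 1119/1250 ≈ 0.895200

1 1 9763/10000
2 2 9433/10000
3 3 4693/5000
4 4 4631/5000
5 5 1119/1250
DF(4y) is solved at step 4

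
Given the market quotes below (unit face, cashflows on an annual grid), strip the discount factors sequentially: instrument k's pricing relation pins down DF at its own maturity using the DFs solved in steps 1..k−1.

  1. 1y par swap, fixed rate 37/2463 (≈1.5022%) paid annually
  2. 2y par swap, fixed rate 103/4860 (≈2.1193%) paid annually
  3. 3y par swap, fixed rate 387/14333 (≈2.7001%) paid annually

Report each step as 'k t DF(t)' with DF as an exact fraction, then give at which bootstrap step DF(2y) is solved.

1 1 2463/2500
2 2 2397/2500
3 3 4613/5000
DF(2y) is solved at step 2

step 1 [1y] swap r/1=37/2463: DF=(1 − 37/2463·(0))/(1+37/2463) = 2463/2500 ≈ 0.985200
step 2 [2y] swap r/1=103/4860: DF=(1 − 103/4860·(0.985200))/(1+103/4860) = 2397/2500 ≈ 0.958800
step 3 [3y] swap r/1=387/14333: DF=(1 − 387/14333·(0.985200+0.958800))/(1+387/14333) = 4613/5000 ≈ 0.922600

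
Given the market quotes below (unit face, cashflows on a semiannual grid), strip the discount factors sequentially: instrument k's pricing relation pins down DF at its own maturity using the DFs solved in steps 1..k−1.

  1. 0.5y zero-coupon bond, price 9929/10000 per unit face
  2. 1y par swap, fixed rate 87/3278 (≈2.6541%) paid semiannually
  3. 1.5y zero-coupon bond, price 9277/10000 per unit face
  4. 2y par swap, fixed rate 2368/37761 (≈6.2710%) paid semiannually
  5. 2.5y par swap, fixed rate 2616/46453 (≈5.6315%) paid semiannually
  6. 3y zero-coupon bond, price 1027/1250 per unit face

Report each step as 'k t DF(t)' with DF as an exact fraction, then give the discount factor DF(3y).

step 1 [0.5y] zero: DF = P = 9929/10000 ≈ 0.992900
step 2 [1y] swap r/2=87/6556: DF=(1 − 87/6556·(0.992900))/(1+87/6556) = 9739/10000 ≈ 0.973900
step 3 [1.5y] zero: DF = P = 9277/10000 ≈ 0.927700
step 4 [2y] swap r/2=1184/37761: DF=(1 − 1184/37761·(0.992900+0.973900+0.927700))/(1+1184/37761) = 551/625 ≈ 0.881600
step 5 [2.5y] swap r/2=1308/46453: DF=(1 − 1308/46453·(0.992900+0.973900+0.927700+0.881600))/(1+1308/46453) = 2173/2500 ≈ 0.869200
step 6 [3y] zero: DF = P = 1027/1250 ≈ 0.821600

1 1/2 9929/10000
2 1 9739/10000
3 3/2 9277/10000
4 2 551/625
5 5/2 2173/2500
6 3 1027/1250
DF(3y) = 1027/1250 ≈ 0.821600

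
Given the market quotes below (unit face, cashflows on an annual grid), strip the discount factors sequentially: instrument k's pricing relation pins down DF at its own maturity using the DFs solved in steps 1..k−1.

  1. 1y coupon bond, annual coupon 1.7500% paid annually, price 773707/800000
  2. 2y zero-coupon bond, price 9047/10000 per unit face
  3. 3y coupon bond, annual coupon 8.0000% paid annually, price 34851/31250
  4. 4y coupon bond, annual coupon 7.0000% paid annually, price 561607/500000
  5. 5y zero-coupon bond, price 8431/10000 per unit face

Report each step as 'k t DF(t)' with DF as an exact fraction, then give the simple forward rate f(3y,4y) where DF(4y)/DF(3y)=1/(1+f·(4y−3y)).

1 1 1901/2000
2 2 9047/10000
3 3 1119/1250
4 4 4349/5000
5 5 8431/10000
f(3y,4y) = ((1119/1250)/(4349/5000) − 1)/(1) = 127/4349 ≈ 2.9202%

step 1 [1y] bond c/1=7/400: DF=(773707/800000 − 7/400·(0))/(1+7/400) = 1901/2000 ≈ 0.950500
step 2 [2y] zero: DF = P = 9047/10000 ≈ 0.904700
step 3 [3y] bond c/1=2/25: DF=(34851/31250 − 2/25·(0.950500+0.904700))/(1+2/25) = 1119/1250 ≈ 0.895200
step 4 [4y] bond c/1=7/100: DF=(561607/500000 − 7/100·(0.950500+0.904700+0.895200))/(1+7/100) = 4349/5000 ≈ 0.869800
step 5 [5y] zero: DF = P = 8431/10000 ≈ 0.843100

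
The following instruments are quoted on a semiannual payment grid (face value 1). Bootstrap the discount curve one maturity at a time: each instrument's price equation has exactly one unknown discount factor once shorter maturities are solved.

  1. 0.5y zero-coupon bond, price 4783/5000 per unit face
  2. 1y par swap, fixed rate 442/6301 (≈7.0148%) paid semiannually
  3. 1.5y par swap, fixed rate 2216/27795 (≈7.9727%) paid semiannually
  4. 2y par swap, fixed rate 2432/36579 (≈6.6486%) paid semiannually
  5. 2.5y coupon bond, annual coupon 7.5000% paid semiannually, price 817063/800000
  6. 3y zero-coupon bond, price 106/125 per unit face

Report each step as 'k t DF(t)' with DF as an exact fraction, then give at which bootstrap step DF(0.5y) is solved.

1 1/2 4783/5000
2 1 9337/10000
3 3/2 2223/2500
4 2 549/625
5 5/2 4261/5000
6 3 106/125
DF(0.5y) is solved at step 1

step 1 [0.5y] zero: DF = P = 4783/5000 ≈ 0.956600
step 2 [1y] swap r/2=221/6301: DF=(1 − 221/6301·(0.956600))/(1+221/6301) = 9337/10000 ≈ 0.933700
step 3 [1.5y] swap r/2=1108/27795: DF=(1 − 1108/27795·(0.956600+0.933700))/(1+1108/27795) = 2223/2500 ≈ 0.889200
step 4 [2y] swap r/2=1216/36579: DF=(1 − 1216/36579·(0.956600+0.933700+0.889200))/(1+1216/36579) = 549/625 ≈ 0.878400
step 5 [2.5y] bond c/2=3/80: DF=(817063/800000 − 3/80·(0.956600+0.933700+0.889200+0.878400))/(1+3/80) = 4261/5000 ≈ 0.852200
step 6 [3y] zero: DF = P = 106/125 ≈ 0.848000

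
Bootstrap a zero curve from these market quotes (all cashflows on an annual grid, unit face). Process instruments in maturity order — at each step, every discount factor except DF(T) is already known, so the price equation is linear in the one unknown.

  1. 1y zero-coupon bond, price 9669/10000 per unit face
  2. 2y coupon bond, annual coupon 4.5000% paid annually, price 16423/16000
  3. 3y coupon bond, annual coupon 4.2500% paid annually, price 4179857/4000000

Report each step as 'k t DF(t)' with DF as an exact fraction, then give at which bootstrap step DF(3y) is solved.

1 1 9669/10000
2 2 4703/5000
3 3 4623/5000
DF(3y) is solved at step 3

step 1 [1y] zero: DF = P = 9669/10000 ≈ 0.966900
step 2 [2y] bond c/1=9/200: DF=(16423/16000 − 9/200·(0.966900))/(1+9/200) = 4703/5000 ≈ 0.940600
step 3 [3y] bond c/1=17/400: DF=(4179857/4000000 − 17/400·(0.966900+0.940600))/(1+17/400) = 4623/5000 ≈ 0.924600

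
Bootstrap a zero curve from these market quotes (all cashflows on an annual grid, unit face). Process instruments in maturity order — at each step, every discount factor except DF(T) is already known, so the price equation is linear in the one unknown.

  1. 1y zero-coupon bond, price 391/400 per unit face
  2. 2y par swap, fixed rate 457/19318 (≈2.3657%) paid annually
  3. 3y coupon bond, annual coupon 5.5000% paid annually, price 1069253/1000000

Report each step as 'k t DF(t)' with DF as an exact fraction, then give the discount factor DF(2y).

1 1 391/400
2 2 9543/10000
3 3 1141/1250
DF(2y) = 9543/10000 ≈ 0.954300

step 1 [1y] zero: DF = P = 391/400 ≈ 0.977500
step 2 [2y] swap r/1=457/19318: DF=(1 − 457/19318·(0.977500))/(1+457/19318) = 9543/10000 ≈ 0.954300
step 3 [3y] bond c/1=11/200: DF=(1069253/1000000 − 11/200·(0.977500+0.954300))/(1+11/200) = 1141/1250 ≈ 0.912800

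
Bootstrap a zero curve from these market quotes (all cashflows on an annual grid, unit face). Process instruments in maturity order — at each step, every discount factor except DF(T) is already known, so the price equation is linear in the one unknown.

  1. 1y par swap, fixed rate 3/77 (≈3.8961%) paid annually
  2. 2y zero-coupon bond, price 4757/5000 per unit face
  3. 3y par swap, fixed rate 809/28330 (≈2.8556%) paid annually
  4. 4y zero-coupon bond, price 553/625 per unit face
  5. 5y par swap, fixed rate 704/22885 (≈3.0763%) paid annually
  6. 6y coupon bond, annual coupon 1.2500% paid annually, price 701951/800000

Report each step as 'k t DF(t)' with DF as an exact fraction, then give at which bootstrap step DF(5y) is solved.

1 1 77/80
2 2 4757/5000
3 3 9191/10000
4 4 553/625
5 5 537/625
6 6 8101/10000
DF(5y) is solved at step 5

step 1 [1y] swap r/1=3/77: DF=(1 − 3/77·(0))/(1+3/77) = 77/80 ≈ 0.962500
step 2 [2y] zero: DF = P = 4757/5000 ≈ 0.951400
step 3 [3y] swap r/1=809/28330: DF=(1 − 809/28330·(0.962500+0.951400))/(1+809/28330) = 9191/10000 ≈ 0.919100
step 4 [4y] zero: DF = P = 553/625 ≈ 0.884800
step 5 [5y] swap r/1=704/22885: DF=(1 − 704/22885·(0.962500+0.951400+0.919100+0.884800))/(1+704/22885) = 537/625 ≈ 0.859200
step 6 [6y] bond c/1=1/80: DF=(701951/800000 − 1/80·(0.962500+0.951400+0.919100+0.884800+0.859200))/(1+1/80) = 8101/10000 ≈ 0.810100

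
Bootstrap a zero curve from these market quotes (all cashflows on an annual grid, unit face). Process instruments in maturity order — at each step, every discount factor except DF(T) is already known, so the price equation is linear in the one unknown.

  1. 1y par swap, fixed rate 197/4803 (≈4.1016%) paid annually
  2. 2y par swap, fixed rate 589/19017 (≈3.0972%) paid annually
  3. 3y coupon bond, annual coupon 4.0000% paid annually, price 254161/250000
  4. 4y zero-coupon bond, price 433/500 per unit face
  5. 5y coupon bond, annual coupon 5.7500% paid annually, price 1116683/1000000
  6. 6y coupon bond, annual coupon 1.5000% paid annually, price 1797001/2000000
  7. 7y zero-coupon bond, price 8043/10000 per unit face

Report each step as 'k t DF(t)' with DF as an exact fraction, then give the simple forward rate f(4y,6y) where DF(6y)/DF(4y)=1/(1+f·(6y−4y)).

step 1 [1y] swap r/1=197/4803: DF=(1 − 197/4803·(0))/(1+197/4803) = 4803/5000 ≈ 0.960600
step 2 [2y] swap r/1=589/19017: DF=(1 − 589/19017·(0.960600))/(1+589/19017) = 9411/10000 ≈ 0.941100
step 3 [3y] bond c/1=1/25: DF=(254161/250000 − 1/25·(0.960600+0.941100))/(1+1/25) = 2261/2500 ≈ 0.904400
step 4 [4y] zero: DF = P = 433/500 ≈ 0.866000
step 5 [5y] bond c/1=23/400: DF=(1116683/1000000 − 23/400·(0.960600+0.941100+0.904400+0.866000))/(1+23/400) = 8563/10000 ≈ 0.856300
step 6 [6y] bond c/1=3/200: DF=(1797001/2000000 − 3/200·(0.960600+0.941100+0.904400+0.866000+0.856300))/(1+3/200) = 8183/10000 ≈ 0.818300
step 7 [7y] zero: DF = P = 8043/10000 ≈ 0.804300

1 1 4803/5000
2 2 9411/10000
3 3 2261/2500
4 4 433/500
5 5 8563/10000
6 6 8183/10000
7 7 8043/10000
f(4y,6y) = ((433/500)/(8183/10000) − 1)/(2) = 477/16366 ≈ 2.9146%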